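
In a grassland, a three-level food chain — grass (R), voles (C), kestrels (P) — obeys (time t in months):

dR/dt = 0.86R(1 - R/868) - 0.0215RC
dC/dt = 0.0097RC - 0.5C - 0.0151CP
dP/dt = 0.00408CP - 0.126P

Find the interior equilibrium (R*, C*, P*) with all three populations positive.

From dP/dt = 0: 0.00408C* = 0.126, so C* = 30.9.
From dR/dt = 0: 0.86(1 - R*/868) = 0.0215·30.9, giving R* = 868·(1 - 0.772) = 198.
From dC/dt = 0: 0.0097·198 - 0.5 = 0.0151P*, so P* = 1.42/0.0151 = 94.

R* ≈ 198, C* ≈ 30.9, P* ≈ 94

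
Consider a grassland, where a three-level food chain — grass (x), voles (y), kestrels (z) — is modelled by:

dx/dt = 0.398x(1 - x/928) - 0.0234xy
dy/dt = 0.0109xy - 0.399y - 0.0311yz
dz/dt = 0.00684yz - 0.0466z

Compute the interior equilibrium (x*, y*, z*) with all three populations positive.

From dz/dt = 0: 0.00684y* = 0.0466, so y* = 6.81.
From dx/dt = 0: 0.398(1 - x*/928) = 0.0234·6.81, giving x* = 928·(1 - 0.401) = 556.
From dy/dt = 0: 0.0109·556 - 0.399 = 0.0311z*, so z* = 5.66/0.0311 = 182.

x* ≈ 556, y* ≈ 6.81, z* ≈ 182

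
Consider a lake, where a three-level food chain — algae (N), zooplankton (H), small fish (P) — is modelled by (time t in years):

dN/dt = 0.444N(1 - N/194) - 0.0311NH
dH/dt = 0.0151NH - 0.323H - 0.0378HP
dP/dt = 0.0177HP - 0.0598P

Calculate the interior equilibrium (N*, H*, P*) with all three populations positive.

N* ≈ 148, H* ≈ 3.38, P* ≈ 50.6

From dP/dt = 0: 0.0177H* = 0.0598, so H* = 3.38.
From dN/dt = 0: 0.444(1 - N*/194) = 0.0311·3.38, giving N* = 194·(1 - 0.237) = 148.
From dH/dt = 0: 0.0151·148 - 0.323 = 0.0378P*, so P* = 1.91/0.0378 = 50.6.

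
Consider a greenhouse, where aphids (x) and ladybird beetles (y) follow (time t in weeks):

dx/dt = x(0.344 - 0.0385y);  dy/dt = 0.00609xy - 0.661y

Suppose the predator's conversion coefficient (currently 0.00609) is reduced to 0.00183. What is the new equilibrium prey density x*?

At the interior fixed point, setting dy/dt = 0 with y > 0 fixes x* = (predator death rate)/(xy coefficient) — independent of the other coefficients.
With the change, x* = 0.661/0.00183 = 361; it rises from 109.

x* ≈ 361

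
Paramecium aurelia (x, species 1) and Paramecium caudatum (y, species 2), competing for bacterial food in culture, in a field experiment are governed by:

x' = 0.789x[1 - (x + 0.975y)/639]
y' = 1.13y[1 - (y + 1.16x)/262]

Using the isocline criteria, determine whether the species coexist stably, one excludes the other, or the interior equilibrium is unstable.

species 1 excludes species 2

Compare the nullcline intercepts: K1/α12 = 639/0.975 = 655 > K2 = 262; K2/α21 = 262/1.16 = 226 < K1 = 639.
Since the inequalities point opposite ways, species 1 can invade but species 2 cannot.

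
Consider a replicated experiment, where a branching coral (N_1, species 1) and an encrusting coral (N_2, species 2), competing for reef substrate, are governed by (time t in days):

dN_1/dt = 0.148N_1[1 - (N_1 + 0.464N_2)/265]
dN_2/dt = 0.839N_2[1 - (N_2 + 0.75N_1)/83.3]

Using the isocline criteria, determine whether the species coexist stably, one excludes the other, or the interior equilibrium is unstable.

Compare the nullcline intercepts: K1/α12 = 265/0.464 = 571 > K2 = 83.3; K2/α21 = 83.3/0.75 = 111 < K1 = 265.
Since the inequalities point opposite ways, species 1 can invade but species 2 cannot.

species 1 excludes species 2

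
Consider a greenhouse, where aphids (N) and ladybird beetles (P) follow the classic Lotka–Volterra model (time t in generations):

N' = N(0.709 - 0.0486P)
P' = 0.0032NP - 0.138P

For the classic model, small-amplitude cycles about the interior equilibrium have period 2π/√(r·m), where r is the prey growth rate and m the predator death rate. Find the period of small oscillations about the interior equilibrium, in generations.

T ≈ 20.1 generations

Here r = 0.709 and m = 0.138, so r·m = 0.0978.
ω = √0.0978 = 0.313 per generation, hence T = 2π/ω ≈ 20.1 generations.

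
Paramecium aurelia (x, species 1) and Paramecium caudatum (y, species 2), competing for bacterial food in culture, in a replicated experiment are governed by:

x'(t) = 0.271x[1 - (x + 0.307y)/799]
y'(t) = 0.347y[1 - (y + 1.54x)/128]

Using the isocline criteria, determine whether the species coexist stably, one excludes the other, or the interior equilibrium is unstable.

Compare the nullcline intercepts: K1/α12 = 799/0.307 = 2600 > K2 = 128; K2/α21 = 128/1.54 = 83.1 < K1 = 799.
Since the inequalities point opposite ways, species 1 can invade but species 2 cannot.

species 1 excludes species 2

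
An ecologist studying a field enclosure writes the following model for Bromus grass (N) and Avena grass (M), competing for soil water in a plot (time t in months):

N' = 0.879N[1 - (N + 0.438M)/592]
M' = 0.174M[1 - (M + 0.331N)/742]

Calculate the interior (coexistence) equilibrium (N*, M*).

N* ≈ 312, M* ≈ 639

Setting both brackets to zero gives the nullclines N + 0.438M = 592 and 0.331N + M = 742.
Substituting M = 742 - 0.331N into the first: N(1 - 0.438·0.331) = 592 - 0.438·742.
So N* = 267/0.855 = 312, and then M* = 742 - 0.331·312 = 639.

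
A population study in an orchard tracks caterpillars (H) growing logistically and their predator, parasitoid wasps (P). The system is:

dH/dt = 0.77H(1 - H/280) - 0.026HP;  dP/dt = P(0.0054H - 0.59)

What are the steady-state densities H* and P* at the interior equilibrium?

From dP/dt = 0 with P > 0: 0.0054H* = 0.59, so H* = 109.
Substitute into dH/dt = 0: 0.77(1 - 109/280) = 0.026P*.
The bracket is 0.61, giving P* = 0.47/0.026 = 18.1.

H* ≈ 109, P* ≈ 18.1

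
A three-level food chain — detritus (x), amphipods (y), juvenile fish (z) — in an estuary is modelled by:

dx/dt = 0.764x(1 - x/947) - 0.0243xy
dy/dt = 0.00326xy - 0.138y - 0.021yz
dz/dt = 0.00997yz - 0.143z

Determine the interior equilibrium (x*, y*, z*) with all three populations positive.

x* ≈ 515, y* ≈ 14.3, z* ≈ 73.4

From dz/dt = 0: 0.00997y* = 0.143, so y* = 14.3.
From dx/dt = 0: 0.764(1 - x*/947) = 0.0243·14.3, giving x* = 947·(1 - 0.456) = 515.
From dy/dt = 0: 0.00326·515 - 0.138 = 0.021z*, so z* = 1.54/0.021 = 73.4.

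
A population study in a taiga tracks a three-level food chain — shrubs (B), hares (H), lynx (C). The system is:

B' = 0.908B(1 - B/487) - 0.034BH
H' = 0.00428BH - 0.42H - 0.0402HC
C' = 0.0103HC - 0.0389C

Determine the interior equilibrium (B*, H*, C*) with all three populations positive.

From dC/dt = 0: 0.0103H* = 0.0389, so H* = 3.78.
From dB/dt = 0: 0.908(1 - B*/487) = 0.034·3.78, giving B* = 487·(1 - 0.141) = 418.
From dH/dt = 0: 0.00428·418 - 0.42 = 0.0402C*, so C* = 1.37/0.0402 = 34.1.

B* ≈ 418, H* ≈ 3.78, C* ≈ 34.1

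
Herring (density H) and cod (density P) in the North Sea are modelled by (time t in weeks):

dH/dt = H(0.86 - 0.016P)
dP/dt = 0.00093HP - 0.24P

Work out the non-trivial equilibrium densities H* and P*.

H* ≈ 258, P* ≈ 53.8

Set dP/dt = 0 with P > 0: 0.00093H - 0.24 = 0, so H* = 0.24/0.00093 = 258.
Set dH/dt = 0 with H > 0: 0.86 - 0.016P = 0, so P* = 0.86/0.016 = 53.8.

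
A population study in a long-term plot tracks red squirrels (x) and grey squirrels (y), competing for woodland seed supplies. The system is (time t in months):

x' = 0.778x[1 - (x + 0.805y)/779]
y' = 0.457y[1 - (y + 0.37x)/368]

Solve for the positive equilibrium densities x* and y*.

Setting both brackets to zero gives the nullclines x + 0.805y = 779 and 0.37x + y = 368.
Substituting y = 368 - 0.37x into the first: x(1 - 0.805·0.37) = 779 - 0.805·368.
So x* = 483/0.702 = 688, and then y* = 368 - 0.37·688 = 114.

x* ≈ 688, y* ≈ 114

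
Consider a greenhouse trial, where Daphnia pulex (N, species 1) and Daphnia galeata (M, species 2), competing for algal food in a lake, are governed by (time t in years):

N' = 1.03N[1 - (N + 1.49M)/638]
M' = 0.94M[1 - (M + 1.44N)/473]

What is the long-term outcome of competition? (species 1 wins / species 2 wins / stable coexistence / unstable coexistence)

unstable coexistence (outcome depends on initial conditions)

Compare the nullcline intercepts: K1/α12 = 638/1.49 = 428 < K2 = 473; K2/α21 = 473/1.44 = 328 < K1 = 638.
Since both are reversed, neither can invade when rare; the interior point is a saddle.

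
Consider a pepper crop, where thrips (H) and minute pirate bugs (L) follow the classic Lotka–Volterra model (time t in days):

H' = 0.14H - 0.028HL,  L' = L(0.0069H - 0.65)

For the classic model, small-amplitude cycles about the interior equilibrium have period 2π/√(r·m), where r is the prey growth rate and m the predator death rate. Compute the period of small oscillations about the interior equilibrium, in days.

Here r = 0.14 and m = 0.65, so r·m = 0.091.
ω = √0.091 = 0.302 per day, hence T = 2π/ω ≈ 20.8 days.

T ≈ 20.8 days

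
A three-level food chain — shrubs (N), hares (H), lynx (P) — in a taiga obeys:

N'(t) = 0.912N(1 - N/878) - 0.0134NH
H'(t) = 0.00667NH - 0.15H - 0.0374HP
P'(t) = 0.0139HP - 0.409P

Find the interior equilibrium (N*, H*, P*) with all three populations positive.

From dP/dt = 0: 0.0139H* = 0.409, so H* = 29.4.
From dN/dt = 0: 0.912(1 - N*/878) = 0.0134·29.4, giving N* = 878·(1 - 0.432) = 498.
From dH/dt = 0: 0.00667·498 - 0.15 = 0.0374P*, so P* = 3.17/0.0374 = 84.9.

N* ≈ 498, H* ≈ 29.4, P* ≈ 84.9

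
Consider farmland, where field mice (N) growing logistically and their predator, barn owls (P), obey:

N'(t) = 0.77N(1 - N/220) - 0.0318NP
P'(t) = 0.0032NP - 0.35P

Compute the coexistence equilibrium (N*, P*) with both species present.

From dP/dt = 0 with P > 0: 0.0032N* = 0.35, so N* = 109.
Substitute into dN/dt = 0: 0.77(1 - 109/220) = 0.0318P*.
The bracket is 0.503, giving P* = 0.387/0.0318 = 12.2.

N* ≈ 109, P* ≈ 12.2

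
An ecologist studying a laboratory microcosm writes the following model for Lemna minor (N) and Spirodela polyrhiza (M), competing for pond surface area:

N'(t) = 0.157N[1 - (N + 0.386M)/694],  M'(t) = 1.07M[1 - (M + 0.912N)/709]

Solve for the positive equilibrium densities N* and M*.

Setting both brackets to zero gives the nullclines N + 0.386M = 694 and 0.912N + M = 709.
Substituting M = 709 - 0.912N into the first: N(1 - 0.386·0.912) = 694 - 0.386·709.
So N* = 420/0.648 = 649, and then M* = 709 - 0.912·649 = 117.

N* ≈ 649, M* ≈ 117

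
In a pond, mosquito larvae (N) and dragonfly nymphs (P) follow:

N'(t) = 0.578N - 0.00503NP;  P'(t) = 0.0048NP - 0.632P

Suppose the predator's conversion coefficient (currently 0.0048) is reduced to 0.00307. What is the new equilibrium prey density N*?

At the interior fixed point, setting dP/dt = 0 with P > 0 fixes N* = (predator death rate)/(NP coefficient) — independent of the other coefficients.
With the change, N* = 0.632/0.00307 = 206; it rises from 132.

N* ≈ 206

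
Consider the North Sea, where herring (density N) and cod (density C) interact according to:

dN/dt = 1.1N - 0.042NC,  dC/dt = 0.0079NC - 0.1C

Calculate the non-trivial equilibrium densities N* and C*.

N* ≈ 12.7, C* ≈ 26.2

Set dC/dt = 0 with C > 0: 0.0079N - 0.1 = 0, so N* = 0.1/0.0079 = 12.7.
Set dN/dt = 0 with N > 0: 1.1 - 0.042C = 0, so C* = 1.1/0.042 = 26.2.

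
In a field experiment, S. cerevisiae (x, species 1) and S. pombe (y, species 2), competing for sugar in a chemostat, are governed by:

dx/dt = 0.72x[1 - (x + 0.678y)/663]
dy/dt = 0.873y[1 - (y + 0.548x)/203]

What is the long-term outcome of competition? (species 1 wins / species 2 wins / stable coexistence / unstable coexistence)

Compare the nullcline intercepts: K1/α12 = 663/0.678 = 978 > K2 = 203; K2/α21 = 203/0.548 = 370 < K1 = 663.
Since the inequalities point opposite ways, species 1 can invade but species 2 cannot.

species 1 excludes species 2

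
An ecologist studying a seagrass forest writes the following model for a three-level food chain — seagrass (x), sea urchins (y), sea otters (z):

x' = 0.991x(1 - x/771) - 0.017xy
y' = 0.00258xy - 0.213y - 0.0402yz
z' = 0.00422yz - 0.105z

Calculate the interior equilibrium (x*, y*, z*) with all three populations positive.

From dz/dt = 0: 0.00422y* = 0.105, so y* = 24.9.
From dx/dt = 0: 0.991(1 - x*/771) = 0.017·24.9, giving x* = 771·(1 - 0.427) = 442.
From dy/dt = 0: 0.00258·442 - 0.213 = 0.0402z*, so z* = 0.927/0.0402 = 23.1.

x* ≈ 442, y* ≈ 24.9, z* ≈ 23.1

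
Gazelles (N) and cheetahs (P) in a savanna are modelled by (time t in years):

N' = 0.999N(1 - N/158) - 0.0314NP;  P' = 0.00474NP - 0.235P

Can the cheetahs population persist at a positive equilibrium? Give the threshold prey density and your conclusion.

The predator equation gives dP/dt > 0 only when N > 0.235/0.00474 = 49.6.
Without the predator, N → K = 158. Since 158 > 49.6, the predator can invade and persist.

Threshold N = 49.6; K > 49.6, so yes, the predator persists.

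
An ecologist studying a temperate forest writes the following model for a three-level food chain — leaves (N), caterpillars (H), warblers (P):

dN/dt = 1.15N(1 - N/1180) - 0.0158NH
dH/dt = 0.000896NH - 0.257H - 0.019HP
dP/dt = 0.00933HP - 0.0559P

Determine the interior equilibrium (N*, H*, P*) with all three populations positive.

From dP/dt = 0: 0.00933H* = 0.0559, so H* = 5.99.
From dN/dt = 0: 1.15(1 - N*/1180) = 0.0158·5.99, giving N* = 1180·(1 - 0.0823) = 1080.
From dH/dt = 0: 0.000896·1080 - 0.257 = 0.019P*, so P* = 0.713/0.019 = 37.5.

N* ≈ 1080, H* ≈ 5.99, P* ≈ 37.5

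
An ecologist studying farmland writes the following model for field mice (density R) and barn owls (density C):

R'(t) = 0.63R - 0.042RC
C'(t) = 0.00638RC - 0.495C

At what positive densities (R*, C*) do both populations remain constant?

Set dC/dt = 0 with C > 0: 0.00638R - 0.495 = 0, so R* = 0.495/0.00638 = 77.6.
Set dR/dt = 0 with R > 0: 0.63 - 0.042C = 0, so C* = 0.63/0.042 = 15.

R* ≈ 77.6, C* ≈ 15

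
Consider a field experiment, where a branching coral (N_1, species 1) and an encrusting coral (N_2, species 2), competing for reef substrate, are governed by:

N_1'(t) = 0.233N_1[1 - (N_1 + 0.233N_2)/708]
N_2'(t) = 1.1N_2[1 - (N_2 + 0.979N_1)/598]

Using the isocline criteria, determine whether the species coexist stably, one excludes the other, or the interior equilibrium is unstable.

species 1 excludes species 2

Compare the nullcline intercepts: K1/α12 = 708/0.233 = 3040 > K2 = 598; K2/α21 = 598/0.979 = 611 < K1 = 708.
Since the inequalities point opposite ways, species 1 can invade but species 2 cannot.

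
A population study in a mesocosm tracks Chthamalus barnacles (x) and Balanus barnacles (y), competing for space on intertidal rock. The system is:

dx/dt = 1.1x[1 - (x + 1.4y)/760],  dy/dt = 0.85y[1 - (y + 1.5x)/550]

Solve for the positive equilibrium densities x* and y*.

x* ≈ 9.09, y* ≈ 536

Setting both brackets to zero gives the nullclines x + 1.4y = 760 and 1.5x + y = 550.
Substituting y = 550 - 1.5x into the first: x(1 - 1.4·1.5) = 760 - 1.4·550.
So x* = -10/-1.1 = 9.09, and then y* = 550 - 1.5·9.09 = 536.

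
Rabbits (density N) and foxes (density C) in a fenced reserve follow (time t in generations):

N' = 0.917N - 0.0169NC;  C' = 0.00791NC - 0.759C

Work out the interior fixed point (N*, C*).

Set dC/dt = 0 with C > 0: 0.00791N - 0.759 = 0, so N* = 0.759/0.00791 = 96.
Set dN/dt = 0 with N > 0: 0.917 - 0.0169C = 0, so C* = 0.917/0.0169 = 54.3.

N* ≈ 96, C* ≈ 54.3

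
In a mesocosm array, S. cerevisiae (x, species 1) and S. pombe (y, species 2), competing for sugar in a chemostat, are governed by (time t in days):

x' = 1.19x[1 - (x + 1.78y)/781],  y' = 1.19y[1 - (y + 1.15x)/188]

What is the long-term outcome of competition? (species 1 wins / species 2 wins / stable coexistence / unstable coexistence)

species 1 excludes species 2

Compare the nullcline intercepts: K1/α12 = 781/1.78 = 439 > K2 = 188; K2/α21 = 188/1.15 = 163 < K1 = 781.
Since the inequalities point opposite ways, species 1 can invade but species 2 cannot.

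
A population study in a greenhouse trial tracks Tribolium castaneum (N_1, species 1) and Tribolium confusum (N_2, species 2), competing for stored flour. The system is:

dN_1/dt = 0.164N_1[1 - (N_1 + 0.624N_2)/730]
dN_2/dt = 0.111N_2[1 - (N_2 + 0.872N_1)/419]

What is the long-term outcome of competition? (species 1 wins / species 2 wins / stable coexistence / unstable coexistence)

species 1 excludes species 2

Compare the nullcline intercepts: K1/α12 = 730/0.624 = 1170 > K2 = 419; K2/α21 = 419/0.872 = 481 < K1 = 730.
Since the inequalities point opposite ways, species 1 can invade but species 2 cannot.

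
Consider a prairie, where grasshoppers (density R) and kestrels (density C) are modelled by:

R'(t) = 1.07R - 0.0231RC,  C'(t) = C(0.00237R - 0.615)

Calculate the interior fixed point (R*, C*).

R* ≈ 259, C* ≈ 46.3

Set dC/dt = 0 with C > 0: 0.00237R - 0.615 = 0, so R* = 0.615/0.00237 = 259.
Set dR/dt = 0 with R > 0: 1.07 - 0.0231C = 0, so C* = 1.07/0.0231 = 46.3.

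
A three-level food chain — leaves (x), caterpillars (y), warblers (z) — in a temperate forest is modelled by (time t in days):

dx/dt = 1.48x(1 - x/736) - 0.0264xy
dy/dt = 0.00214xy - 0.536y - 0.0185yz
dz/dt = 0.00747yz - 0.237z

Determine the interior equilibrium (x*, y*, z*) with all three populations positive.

x* ≈ 319, y* ≈ 31.7, z* ≈ 7.98

From dz/dt = 0: 0.00747y* = 0.237, so y* = 31.7.
From dx/dt = 0: 1.48(1 - x*/736) = 0.0264·31.7, giving x* = 736·(1 - 0.566) = 319.
From dy/dt = 0: 0.00214·319 - 0.536 = 0.0185z*, so z* = 0.148/0.0185 = 7.98.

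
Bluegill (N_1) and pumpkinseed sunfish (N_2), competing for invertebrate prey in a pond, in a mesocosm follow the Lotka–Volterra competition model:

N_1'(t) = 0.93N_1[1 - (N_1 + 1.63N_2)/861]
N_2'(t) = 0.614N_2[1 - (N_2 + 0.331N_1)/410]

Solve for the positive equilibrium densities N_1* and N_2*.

N_1* ≈ 418, N_2* ≈ 271

Setting both brackets to zero gives the nullclines N_1 + 1.63N_2 = 861 and 0.331N_1 + N_2 = 410.
Substituting N_2 = 410 - 0.331N_1 into the first: N_1(1 - 1.63·0.331) = 861 - 1.63·410.
So N_1* = 193/0.46 = 418, and then N_2* = 410 - 0.331·418 = 271.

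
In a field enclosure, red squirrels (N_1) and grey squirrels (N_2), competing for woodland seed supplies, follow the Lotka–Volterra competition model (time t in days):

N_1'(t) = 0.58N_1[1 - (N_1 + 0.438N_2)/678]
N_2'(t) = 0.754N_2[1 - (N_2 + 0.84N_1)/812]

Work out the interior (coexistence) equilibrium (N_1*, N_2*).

N_1* ≈ 510, N_2* ≈ 384

Setting both brackets to zero gives the nullclines N_1 + 0.438N_2 = 678 and 0.84N_1 + N_2 = 812.
Substituting N_2 = 812 - 0.84N_1 into the first: N_1(1 - 0.438·0.84) = 678 - 0.438·812.
So N_1* = 322/0.632 = 510, and then N_2* = 812 - 0.84·510 = 384.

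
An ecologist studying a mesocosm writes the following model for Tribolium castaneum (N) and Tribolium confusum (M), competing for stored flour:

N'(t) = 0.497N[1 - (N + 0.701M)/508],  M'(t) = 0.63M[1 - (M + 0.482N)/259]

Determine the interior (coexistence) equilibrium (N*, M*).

Setting both brackets to zero gives the nullclines N + 0.701M = 508 and 0.482N + M = 259.
Substituting M = 259 - 0.482N into the first: N(1 - 0.701·0.482) = 508 - 0.701·259.
So N* = 326/0.662 = 493, and then M* = 259 - 0.482·493 = 21.4.

N* ≈ 493, M* ≈ 21.4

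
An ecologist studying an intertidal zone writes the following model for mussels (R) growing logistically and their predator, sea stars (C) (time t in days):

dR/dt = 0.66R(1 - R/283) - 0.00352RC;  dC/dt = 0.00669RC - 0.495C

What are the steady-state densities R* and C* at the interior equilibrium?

From dC/dt = 0 with C > 0: 0.00669R* = 0.495, so R* = 74.
Substitute into dR/dt = 0: 0.66(1 - 74/283) = 0.00352C*.
The bracket is 0.739, giving C* = 0.487/0.00352 = 138.

R* ≈ 74, C* ≈ 138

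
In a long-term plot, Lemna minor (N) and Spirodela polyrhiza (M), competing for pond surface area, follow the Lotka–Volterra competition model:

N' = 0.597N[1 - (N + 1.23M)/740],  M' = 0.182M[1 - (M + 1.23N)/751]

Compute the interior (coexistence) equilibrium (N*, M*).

Setting both brackets to zero gives the nullclines N + 1.23M = 740 and 1.23N + M = 751.
Substituting M = 751 - 1.23N into the first: N(1 - 1.23·1.23) = 740 - 1.23·751.
So N* = -184/-0.513 = 358, and then M* = 751 - 1.23·358 = 310.

N* ≈ 358, M* ≈ 310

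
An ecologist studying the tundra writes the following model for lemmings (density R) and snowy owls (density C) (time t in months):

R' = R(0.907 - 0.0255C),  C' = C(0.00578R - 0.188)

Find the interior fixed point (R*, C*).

Set dC/dt = 0 with C > 0: 0.00578R - 0.188 = 0, so R* = 0.188/0.00578 = 32.5.
Set dR/dt = 0 with R > 0: 0.907 - 0.0255C = 0, so C* = 0.907/0.0255 = 35.6.

R* ≈ 32.5, C* ≈ 35.6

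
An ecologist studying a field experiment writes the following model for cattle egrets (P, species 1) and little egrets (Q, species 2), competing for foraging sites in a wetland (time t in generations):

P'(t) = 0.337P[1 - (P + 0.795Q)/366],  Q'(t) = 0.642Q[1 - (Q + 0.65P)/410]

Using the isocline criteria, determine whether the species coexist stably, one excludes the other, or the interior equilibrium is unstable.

Compare the nullcline intercepts: K1/α12 = 366/0.795 = 460 > K2 = 410; K2/α21 = 410/0.65 = 631 > K1 = 366.
Since both inequalities hold, each species can invade when rare, so the interior equilibrium is stable.

stable coexistence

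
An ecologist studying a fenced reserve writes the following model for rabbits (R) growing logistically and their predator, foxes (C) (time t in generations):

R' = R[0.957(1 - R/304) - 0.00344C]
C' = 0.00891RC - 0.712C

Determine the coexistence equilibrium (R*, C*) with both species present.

From dC/dt = 0 with C > 0: 0.00891R* = 0.712, so R* = 79.9.
Substitute into dR/dt = 0: 0.957(1 - 79.9/304) = 0.00344C*.
The bracket is 0.737, giving C* = 0.705/0.00344 = 205.

R* ≈ 79.9, C* ≈ 205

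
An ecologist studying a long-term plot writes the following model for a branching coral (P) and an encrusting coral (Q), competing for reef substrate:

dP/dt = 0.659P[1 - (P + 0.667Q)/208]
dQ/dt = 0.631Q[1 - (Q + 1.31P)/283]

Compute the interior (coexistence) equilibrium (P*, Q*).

Setting both brackets to zero gives the nullclines P + 0.667Q = 208 and 1.31P + Q = 283.
Substituting Q = 283 - 1.31P into the first: P(1 - 0.667·1.31) = 208 - 0.667·283.
So P* = 19.2/0.126 = 152, and then Q* = 283 - 1.31·152 = 83.3.

P* ≈ 152, Q* ≈ 83.3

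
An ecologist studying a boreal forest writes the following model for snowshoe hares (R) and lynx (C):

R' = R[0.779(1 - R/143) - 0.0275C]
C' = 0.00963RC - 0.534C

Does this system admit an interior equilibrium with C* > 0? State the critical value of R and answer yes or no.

The predator equation gives dC/dt > 0 only when R > 0.534/0.00963 = 55.5.
Without the predator, R → K = 143. Since 143 > 55.5, the predator can invade and persist.

Threshold R = 55.5; K > 55.5, so yes, the predator persists.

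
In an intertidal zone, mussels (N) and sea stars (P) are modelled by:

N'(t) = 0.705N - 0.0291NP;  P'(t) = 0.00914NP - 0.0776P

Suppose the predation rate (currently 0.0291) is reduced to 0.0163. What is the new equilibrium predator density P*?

At the interior fixed point, setting dN/dt = 0 with N > 0 fixes P* = (prey growth rate)/(NP coefficient) — independent of the other coefficients.
With the change, P* = 0.705/0.0163 = 43.3; it rises from 24.2.

P* ≈ 43.3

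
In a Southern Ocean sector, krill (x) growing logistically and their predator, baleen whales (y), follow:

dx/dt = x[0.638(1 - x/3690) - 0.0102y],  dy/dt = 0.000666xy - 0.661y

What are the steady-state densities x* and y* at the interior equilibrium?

From dy/dt = 0 with y > 0: 0.000666x* = 0.661, so x* = 992.
Substitute into dx/dt = 0: 0.638(1 - 992/3690) = 0.0102y*.
The bracket is 0.731, giving y* = 0.466/0.0102 = 45.7.

x* ≈ 992, y* ≈ 45.7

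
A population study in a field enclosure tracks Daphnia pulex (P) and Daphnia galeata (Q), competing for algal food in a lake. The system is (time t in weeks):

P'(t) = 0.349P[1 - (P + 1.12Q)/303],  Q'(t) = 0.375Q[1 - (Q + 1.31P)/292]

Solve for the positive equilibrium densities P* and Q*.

Setting both brackets to zero gives the nullclines P + 1.12Q = 303 and 1.31P + Q = 292.
Substituting Q = 292 - 1.31P into the first: P(1 - 1.12·1.31) = 303 - 1.12·292.
So P* = -24/-0.467 = 51.5, and then Q* = 292 - 1.31·51.5 = 225.

P* ≈ 51.5, Q* ≈ 225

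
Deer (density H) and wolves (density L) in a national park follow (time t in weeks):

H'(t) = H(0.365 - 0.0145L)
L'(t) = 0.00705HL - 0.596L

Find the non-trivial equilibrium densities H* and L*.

Set dL/dt = 0 with L > 0: 0.00705H - 0.596 = 0, so H* = 0.596/0.00705 = 84.5.
Set dH/dt = 0 with H > 0: 0.365 - 0.0145L = 0, so L* = 0.365/0.0145 = 25.2.

H* ≈ 84.5, L* ≈ 25.2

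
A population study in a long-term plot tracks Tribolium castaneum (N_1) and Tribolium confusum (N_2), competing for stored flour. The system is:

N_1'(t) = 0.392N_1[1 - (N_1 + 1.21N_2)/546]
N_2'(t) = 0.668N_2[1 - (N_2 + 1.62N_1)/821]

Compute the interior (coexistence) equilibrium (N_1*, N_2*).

Setting both brackets to zero gives the nullclines N_1 + 1.21N_2 = 546 and 1.62N_1 + N_2 = 821.
Substituting N_2 = 821 - 1.62N_1 into the first: N_1(1 - 1.21·1.62) = 546 - 1.21·821.
So N_1* = -447/-0.96 = 466, and then N_2* = 821 - 1.62·466 = 66.2.

N_1* ≈ 466, N_2* ≈ 66.2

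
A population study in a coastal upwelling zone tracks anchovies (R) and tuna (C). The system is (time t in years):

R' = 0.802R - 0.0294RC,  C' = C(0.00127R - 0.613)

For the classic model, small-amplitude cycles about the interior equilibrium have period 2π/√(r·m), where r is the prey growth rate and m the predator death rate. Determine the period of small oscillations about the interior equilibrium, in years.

Here r = 0.802 and m = 0.613, so r·m = 0.492.
ω = √0.492 = 0.701 per year, hence T = 2π/ω ≈ 8.96 years.

T ≈ 8.96 years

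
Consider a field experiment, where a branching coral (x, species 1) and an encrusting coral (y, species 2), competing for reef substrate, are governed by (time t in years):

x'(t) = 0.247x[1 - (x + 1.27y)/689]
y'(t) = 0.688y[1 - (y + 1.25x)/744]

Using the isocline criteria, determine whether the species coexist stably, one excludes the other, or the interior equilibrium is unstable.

Compare the nullcline intercepts: K1/α12 = 689/1.27 = 543 < K2 = 744; K2/α21 = 744/1.25 = 595 < K1 = 689.
Since both are reversed, neither can invade when rare; the interior point is a saddle.

unstable coexistence (outcome depends on initial conditions)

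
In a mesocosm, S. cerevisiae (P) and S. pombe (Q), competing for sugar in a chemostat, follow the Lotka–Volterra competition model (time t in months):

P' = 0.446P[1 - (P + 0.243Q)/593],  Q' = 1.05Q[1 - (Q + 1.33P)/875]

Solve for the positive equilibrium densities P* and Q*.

Setting both brackets to zero gives the nullclines P + 0.243Q = 593 and 1.33P + Q = 875.
Substituting Q = 875 - 1.33P into the first: P(1 - 0.243·1.33) = 593 - 0.243·875.
So P* = 380/0.677 = 562, and then Q* = 875 - 1.33·562 = 128.

P* ≈ 562, Q* ≈ 128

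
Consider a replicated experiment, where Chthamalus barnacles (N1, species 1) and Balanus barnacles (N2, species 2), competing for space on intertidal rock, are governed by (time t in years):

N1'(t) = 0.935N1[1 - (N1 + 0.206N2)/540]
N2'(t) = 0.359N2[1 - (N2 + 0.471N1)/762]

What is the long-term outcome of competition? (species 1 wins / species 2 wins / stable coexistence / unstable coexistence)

Compare the nullcline intercepts: K1/α12 = 540/0.206 = 2620 > K2 = 762; K2/α21 = 762/0.471 = 1620 > K1 = 540.
Since both inequalities hold, each species can invade when rare, so the interior equilibrium is stable.

stable coexistence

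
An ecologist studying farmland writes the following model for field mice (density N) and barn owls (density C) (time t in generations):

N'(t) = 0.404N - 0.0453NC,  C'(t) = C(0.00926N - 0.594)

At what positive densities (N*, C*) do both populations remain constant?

Set dC/dt = 0 with C > 0: 0.00926N - 0.594 = 0, so N* = 0.594/0.00926 = 64.1.
Set dN/dt = 0 with N > 0: 0.404 - 0.0453C = 0, so C* = 0.404/0.0453 = 8.92.

N* ≈ 64.1, C* ≈ 8.92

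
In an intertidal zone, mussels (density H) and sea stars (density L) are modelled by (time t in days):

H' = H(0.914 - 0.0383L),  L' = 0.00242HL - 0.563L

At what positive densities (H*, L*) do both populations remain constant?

Set dL/dt = 0 with L > 0: 0.00242H - 0.563 = 0, so H* = 0.563/0.00242 = 233.
Set dH/dt = 0 with H > 0: 0.914 - 0.0383L = 0, so L* = 0.914/0.0383 = 23.9.

H* ≈ 233, L* ≈ 23.9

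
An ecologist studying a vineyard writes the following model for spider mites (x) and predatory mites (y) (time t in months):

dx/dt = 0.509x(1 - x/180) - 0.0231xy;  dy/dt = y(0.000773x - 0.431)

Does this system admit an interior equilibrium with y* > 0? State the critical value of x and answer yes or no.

Threshold x = 558; K < 558, so no, the predator goes extinct.

The predator equation gives dy/dt > 0 only when x > 0.431/0.000773 = 558.
Without the predator, x → K = 180. Since 180 < 558, the predator cannot invade.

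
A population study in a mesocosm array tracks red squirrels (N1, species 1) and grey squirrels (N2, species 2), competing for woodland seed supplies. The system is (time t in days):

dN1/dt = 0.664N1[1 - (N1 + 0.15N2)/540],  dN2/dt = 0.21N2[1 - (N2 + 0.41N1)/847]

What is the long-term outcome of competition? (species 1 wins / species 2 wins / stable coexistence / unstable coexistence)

stable coexistence

Compare the nullcline intercepts: K1/α12 = 540/0.15 = 3600 > K2 = 847; K2/α21 = 847/0.41 = 2070 > K1 = 540.
Since both inequalities hold, each species can invade when rare, so the interior equilibrium is stable.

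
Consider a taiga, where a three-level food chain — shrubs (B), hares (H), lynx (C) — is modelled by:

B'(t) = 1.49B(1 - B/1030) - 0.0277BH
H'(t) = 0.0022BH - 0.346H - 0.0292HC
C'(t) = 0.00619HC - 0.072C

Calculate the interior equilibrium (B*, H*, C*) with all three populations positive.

From dC/dt = 0: 0.00619H* = 0.072, so H* = 11.6.
From dB/dt = 0: 1.49(1 - B*/1030) = 0.0277·11.6, giving B* = 1030·(1 - 0.216) = 807.
From dH/dt = 0: 0.0022·807 - 0.346 = 0.0292C*, so C* = 1.43/0.0292 = 49.

B* ≈ 807, H* ≈ 11.6, C* ≈ 49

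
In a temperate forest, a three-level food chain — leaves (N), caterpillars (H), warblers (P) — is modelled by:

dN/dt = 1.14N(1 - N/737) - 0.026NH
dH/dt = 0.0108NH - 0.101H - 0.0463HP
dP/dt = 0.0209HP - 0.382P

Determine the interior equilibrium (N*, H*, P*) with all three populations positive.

N* ≈ 430, H* ≈ 18.3, P* ≈ 98.1

From dP/dt = 0: 0.0209H* = 0.382, so H* = 18.3.
From dN/dt = 0: 1.14(1 - N*/737) = 0.026·18.3, giving N* = 737·(1 - 0.417) = 430.
From dH/dt = 0: 0.0108·430 - 0.101 = 0.0463P*, so P* = 4.54/0.0463 = 98.1.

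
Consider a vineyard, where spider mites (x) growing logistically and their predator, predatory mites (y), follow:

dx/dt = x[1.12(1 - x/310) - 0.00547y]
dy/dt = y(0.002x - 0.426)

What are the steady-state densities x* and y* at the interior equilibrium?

From dy/dt = 0 with y > 0: 0.002x* = 0.426, so x* = 213.
Substitute into dx/dt = 0: 1.12(1 - 213/310) = 0.00547y*.
The bracket is 0.313, giving y* = 0.35/0.00547 = 64.1.

x* ≈ 213, y* ≈ 64.1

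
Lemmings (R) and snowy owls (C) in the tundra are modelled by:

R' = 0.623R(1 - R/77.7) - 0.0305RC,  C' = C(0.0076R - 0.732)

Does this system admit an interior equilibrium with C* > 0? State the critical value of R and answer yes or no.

Threshold R = 96.3; K < 96.3, so no, the predator goes extinct.

The predator equation gives dC/dt > 0 only when R > 0.732/0.0076 = 96.3.
Without the predator, R → K = 77.7. Since 77.7 < 96.3, the predator cannot invade.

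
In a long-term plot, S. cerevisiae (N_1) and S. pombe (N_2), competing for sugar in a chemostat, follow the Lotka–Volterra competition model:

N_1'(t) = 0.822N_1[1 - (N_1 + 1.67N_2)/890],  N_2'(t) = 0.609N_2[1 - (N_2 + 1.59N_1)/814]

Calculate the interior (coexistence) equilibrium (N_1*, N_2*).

N_1* ≈ 284, N_2* ≈ 363

Setting both brackets to zero gives the nullclines N_1 + 1.67N_2 = 890 and 1.59N_1 + N_2 = 814.
Substituting N_2 = 814 - 1.59N_1 into the first: N_1(1 - 1.67·1.59) = 890 - 1.67·814.
So N_1* = -469/-1.66 = 284, and then N_2* = 814 - 1.59·284 = 363.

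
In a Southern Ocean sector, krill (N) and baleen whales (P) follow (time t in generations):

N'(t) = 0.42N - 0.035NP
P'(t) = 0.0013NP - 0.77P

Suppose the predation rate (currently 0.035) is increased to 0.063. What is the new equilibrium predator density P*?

At the interior fixed point, setting dN/dt = 0 with N > 0 fixes P* = (prey growth rate)/(NP coefficient) — independent of the other coefficients.
With the change, P* = 0.42/0.063 = 6.67; it falls from 12.

P* ≈ 6.67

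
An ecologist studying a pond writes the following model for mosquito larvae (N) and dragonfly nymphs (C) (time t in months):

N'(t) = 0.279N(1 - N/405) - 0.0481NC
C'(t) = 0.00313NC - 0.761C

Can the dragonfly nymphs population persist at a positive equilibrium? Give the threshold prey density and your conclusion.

Threshold N = 243; K > 243, so yes, the predator persists.

The predator equation gives dC/dt > 0 only when N > 0.761/0.00313 = 243.
Without the predator, N → K = 405. Since 405 > 243, the predator can invade and persist.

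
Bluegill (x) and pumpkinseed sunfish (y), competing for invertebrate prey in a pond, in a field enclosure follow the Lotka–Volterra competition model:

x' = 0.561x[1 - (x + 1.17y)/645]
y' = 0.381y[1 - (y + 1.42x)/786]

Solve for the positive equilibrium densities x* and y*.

x* ≈ 415, y* ≈ 196

Setting both brackets to zero gives the nullclines x + 1.17y = 645 and 1.42x + y = 786.
Substituting y = 786 - 1.42x into the first: x(1 - 1.17·1.42) = 645 - 1.17·786.
So x* = -275/-0.661 = 415, and then y* = 786 - 1.42·415 = 196.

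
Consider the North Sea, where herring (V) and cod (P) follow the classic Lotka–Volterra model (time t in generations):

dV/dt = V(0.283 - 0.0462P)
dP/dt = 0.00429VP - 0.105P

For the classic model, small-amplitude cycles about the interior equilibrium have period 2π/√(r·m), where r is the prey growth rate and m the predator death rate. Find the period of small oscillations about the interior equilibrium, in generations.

Here r = 0.283 and m = 0.105, so r·m = 0.0297.
ω = √0.0297 = 0.172 per generation, hence T = 2π/ω ≈ 36.4 generations.

T ≈ 36.4 generations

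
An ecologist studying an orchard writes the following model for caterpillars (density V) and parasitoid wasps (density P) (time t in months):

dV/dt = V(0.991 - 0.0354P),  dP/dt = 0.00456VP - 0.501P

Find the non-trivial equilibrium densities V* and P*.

V* ≈ 110, P* ≈ 28

Set dP/dt = 0 with P > 0: 0.00456V - 0.501 = 0, so V* = 0.501/0.00456 = 110.
Set dV/dt = 0 with V > 0: 0.991 - 0.0354P = 0, so P* = 0.991/0.0354 = 28.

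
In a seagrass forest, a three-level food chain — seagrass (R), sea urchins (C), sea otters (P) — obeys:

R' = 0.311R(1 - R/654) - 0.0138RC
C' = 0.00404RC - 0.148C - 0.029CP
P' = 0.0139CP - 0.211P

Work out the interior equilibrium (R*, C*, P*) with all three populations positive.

R* ≈ 213, C* ≈ 15.2, P* ≈ 24.6

From dP/dt = 0: 0.0139C* = 0.211, so C* = 15.2.
From dR/dt = 0: 0.311(1 - R*/654) = 0.0138·15.2, giving R* = 654·(1 - 0.674) = 213.
From dC/dt = 0: 0.00404·213 - 0.148 = 0.029P*, so P* = 0.714/0.029 = 24.6.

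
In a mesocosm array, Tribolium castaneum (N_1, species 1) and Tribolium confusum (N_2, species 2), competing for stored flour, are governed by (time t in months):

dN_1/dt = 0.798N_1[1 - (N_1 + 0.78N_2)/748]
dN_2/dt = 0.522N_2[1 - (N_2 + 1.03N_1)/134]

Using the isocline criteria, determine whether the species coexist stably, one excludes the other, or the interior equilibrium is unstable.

species 1 excludes species 2

Compare the nullcline intercepts: K1/α12 = 748/0.78 = 959 > K2 = 134; K2/α21 = 134/1.03 = 130 < K1 = 748.
Since the inequalities point opposite ways, species 1 can invade but species 2 cannot.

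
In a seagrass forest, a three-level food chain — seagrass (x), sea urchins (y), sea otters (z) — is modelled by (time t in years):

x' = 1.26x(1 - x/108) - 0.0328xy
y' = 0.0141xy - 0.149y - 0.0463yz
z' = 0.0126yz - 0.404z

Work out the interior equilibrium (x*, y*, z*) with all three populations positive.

From dz/dt = 0: 0.0126y* = 0.404, so y* = 32.1.
From dx/dt = 0: 1.26(1 - x*/108) = 0.0328·32.1, giving x* = 108·(1 - 0.835) = 17.9.
From dy/dt = 0: 0.0141·17.9 - 0.149 = 0.0463z*, so z* = 0.103/0.0463 = 2.22.

x* ≈ 17.9, y* ≈ 32.1, z* ≈ 2.22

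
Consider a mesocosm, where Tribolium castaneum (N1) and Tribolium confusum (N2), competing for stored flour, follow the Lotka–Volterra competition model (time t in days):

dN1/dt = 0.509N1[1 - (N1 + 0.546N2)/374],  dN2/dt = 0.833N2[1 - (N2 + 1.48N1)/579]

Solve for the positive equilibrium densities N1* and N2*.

N1* ≈ 302, N2* ≈ 133

Setting both brackets to zero gives the nullclines N1 + 0.546N2 = 374 and 1.48N1 + N2 = 579.
Substituting N2 = 579 - 1.48N1 into the first: N1(1 - 0.546·1.48) = 374 - 0.546·579.
So N1* = 57.9/0.192 = 302, and then N2* = 579 - 1.48·302 = 133.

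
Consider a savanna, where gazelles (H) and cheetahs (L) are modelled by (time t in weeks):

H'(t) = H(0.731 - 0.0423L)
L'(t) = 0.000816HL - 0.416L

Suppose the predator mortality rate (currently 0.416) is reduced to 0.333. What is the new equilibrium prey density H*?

H* ≈ 408

At the interior fixed point, setting dL/dt = 0 with L > 0 fixes H* = (predator death rate)/(HL coefficient) — independent of the other coefficients.
With the change, H* = 0.333/0.000816 = 408; it falls from 510.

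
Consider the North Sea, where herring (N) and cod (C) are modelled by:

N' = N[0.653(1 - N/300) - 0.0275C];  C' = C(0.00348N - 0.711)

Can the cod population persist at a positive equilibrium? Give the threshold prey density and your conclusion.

The predator equation gives dC/dt > 0 only when N > 0.711/0.00348 = 204.
Without the predator, N → K = 300. Since 300 > 204, the predator can invade and persist.

Threshold N = 204; K > 204, so yes, the predator persists.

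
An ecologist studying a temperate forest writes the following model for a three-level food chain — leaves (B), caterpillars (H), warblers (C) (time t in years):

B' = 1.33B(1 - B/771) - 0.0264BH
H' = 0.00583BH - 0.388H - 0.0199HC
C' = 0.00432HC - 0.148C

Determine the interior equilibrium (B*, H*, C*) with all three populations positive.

B* ≈ 247, H* ≈ 34.3, C* ≈ 52.8

From dC/dt = 0: 0.00432H* = 0.148, so H* = 34.3.
From dB/dt = 0: 1.33(1 - B*/771) = 0.0264·34.3, giving B* = 771·(1 - 0.68) = 247.
From dH/dt = 0: 0.00583·247 - 0.388 = 0.0199C*, so C* = 1.05/0.0199 = 52.8.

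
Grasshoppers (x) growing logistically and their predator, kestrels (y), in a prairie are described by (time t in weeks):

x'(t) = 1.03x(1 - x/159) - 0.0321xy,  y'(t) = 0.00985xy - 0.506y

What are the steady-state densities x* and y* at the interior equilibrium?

From dy/dt = 0 with y > 0: 0.00985x* = 0.506, so x* = 51.4.
Substitute into dx/dt = 0: 1.03(1 - 51.4/159) = 0.0321y*.
The bracket is 0.677, giving y* = 0.697/0.0321 = 21.7.

x* ≈ 51.4, y* ≈ 21.7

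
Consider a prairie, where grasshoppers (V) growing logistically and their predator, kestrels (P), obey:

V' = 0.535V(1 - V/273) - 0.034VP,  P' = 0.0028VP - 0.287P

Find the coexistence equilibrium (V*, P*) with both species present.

V* ≈ 102, P* ≈ 9.83

From dP/dt = 0 with P > 0: 0.0028V* = 0.287, so V* = 102.
Substitute into dV/dt = 0: 0.535(1 - 102/273) = 0.034P*.
The bracket is 0.625, giving P* = 0.334/0.034 = 9.83.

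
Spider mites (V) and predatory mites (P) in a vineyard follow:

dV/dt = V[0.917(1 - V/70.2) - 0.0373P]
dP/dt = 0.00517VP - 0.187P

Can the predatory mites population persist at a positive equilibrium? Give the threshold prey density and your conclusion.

Threshold V = 36.2; K > 36.2, so yes, the predator persists.

The predator equation gives dP/dt > 0 only when V > 0.187/0.00517 = 36.2.
Without the predator, V → K = 70.2. Since 70.2 > 36.2, the predator can invade and persist.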